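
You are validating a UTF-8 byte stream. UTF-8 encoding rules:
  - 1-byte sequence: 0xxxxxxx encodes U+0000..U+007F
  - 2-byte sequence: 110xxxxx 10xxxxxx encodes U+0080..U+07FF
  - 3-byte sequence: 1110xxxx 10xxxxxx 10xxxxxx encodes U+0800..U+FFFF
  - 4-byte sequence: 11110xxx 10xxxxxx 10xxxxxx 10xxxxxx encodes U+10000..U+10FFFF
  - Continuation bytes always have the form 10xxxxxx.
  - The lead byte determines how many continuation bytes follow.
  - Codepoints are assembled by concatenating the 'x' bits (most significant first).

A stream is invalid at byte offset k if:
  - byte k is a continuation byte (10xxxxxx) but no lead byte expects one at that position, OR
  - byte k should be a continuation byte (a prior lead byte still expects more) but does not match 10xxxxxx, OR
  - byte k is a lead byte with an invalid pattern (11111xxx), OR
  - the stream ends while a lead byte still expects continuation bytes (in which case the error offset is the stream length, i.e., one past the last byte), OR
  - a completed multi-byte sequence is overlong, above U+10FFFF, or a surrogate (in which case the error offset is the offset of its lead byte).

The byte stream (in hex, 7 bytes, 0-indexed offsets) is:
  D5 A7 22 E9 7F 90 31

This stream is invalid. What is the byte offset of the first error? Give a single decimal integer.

Byte[0]=D5: 2-byte lead, need 1 cont bytes. acc=0x15
Byte[1]=A7: continuation. acc=(acc<<6)|0x27=0x567
Completed: cp=U+0567 (starts at byte 0)
Byte[2]=22: 1-byte ASCII. cp=U+0022
Byte[3]=E9: 3-byte lead, need 2 cont bytes. acc=0x9
Byte[4]=7F: expected 10xxxxxx continuation. INVALID

Answer: 4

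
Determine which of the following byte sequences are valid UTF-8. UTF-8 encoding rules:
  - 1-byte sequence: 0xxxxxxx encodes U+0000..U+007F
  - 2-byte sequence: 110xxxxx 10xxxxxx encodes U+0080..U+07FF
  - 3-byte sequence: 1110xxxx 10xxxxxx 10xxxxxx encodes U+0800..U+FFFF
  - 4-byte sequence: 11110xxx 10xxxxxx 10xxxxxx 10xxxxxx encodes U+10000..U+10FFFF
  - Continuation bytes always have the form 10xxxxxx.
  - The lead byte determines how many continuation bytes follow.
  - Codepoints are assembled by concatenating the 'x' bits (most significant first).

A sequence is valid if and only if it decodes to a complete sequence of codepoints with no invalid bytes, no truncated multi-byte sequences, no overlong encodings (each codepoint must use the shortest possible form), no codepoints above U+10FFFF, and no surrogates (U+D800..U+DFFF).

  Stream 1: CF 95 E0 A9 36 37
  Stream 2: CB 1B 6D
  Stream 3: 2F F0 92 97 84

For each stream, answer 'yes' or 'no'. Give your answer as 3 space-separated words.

Answer: no no yes

Derivation:
Stream 1: error at byte offset 4. INVALID
Stream 2: error at byte offset 1. INVALID
Stream 3: decodes cleanly. VALID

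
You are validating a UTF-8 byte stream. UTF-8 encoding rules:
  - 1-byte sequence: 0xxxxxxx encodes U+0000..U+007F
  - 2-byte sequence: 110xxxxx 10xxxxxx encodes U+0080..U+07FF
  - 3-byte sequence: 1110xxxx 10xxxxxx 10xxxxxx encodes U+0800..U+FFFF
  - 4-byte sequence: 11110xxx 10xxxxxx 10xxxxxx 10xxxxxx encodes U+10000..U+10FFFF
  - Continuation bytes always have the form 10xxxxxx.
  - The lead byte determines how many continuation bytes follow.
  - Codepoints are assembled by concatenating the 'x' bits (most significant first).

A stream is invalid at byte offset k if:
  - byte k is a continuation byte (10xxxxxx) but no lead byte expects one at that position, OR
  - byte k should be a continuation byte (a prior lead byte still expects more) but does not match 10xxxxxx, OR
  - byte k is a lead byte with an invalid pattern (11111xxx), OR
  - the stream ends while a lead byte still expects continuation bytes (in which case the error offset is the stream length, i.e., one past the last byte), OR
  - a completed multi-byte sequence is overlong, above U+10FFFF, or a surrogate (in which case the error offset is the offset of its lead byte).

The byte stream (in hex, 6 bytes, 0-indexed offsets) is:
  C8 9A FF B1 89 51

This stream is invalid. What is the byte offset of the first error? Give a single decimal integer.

Answer: 2

Derivation:
Byte[0]=C8: 2-byte lead, need 1 cont bytes. acc=0x8
Byte[1]=9A: continuation. acc=(acc<<6)|0x1A=0x21A
Completed: cp=U+021A (starts at byte 0)
Byte[2]=FF: INVALID lead byte (not 0xxx/110x/1110/11110)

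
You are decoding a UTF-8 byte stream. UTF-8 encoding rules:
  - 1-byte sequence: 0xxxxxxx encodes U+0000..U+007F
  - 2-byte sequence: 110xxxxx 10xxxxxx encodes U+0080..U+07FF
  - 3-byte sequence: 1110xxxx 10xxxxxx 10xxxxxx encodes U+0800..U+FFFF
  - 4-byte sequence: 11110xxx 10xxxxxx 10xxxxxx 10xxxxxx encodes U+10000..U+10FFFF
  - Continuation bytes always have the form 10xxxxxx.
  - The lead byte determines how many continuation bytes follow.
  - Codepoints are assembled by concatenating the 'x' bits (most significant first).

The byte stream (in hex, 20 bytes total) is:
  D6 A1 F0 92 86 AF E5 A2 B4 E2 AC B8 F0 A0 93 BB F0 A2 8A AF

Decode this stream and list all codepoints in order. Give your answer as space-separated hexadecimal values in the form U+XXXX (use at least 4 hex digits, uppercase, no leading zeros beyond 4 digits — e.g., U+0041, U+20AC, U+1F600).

Answer: U+05A1 U+121AF U+58B4 U+2B38 U+204FB U+222AF

Derivation:
Byte[0]=D6: 2-byte lead, need 1 cont bytes. acc=0x16
Byte[1]=A1: continuation. acc=(acc<<6)|0x21=0x5A1
Completed: cp=U+05A1 (starts at byte 0)
Byte[2]=F0: 4-byte lead, need 3 cont bytes. acc=0x0
Byte[3]=92: continuation. acc=(acc<<6)|0x12=0x12
Byte[4]=86: continuation. acc=(acc<<6)|0x06=0x486
Byte[5]=AF: continuation. acc=(acc<<6)|0x2F=0x121AF
Completed: cp=U+121AF (starts at byte 2)
Byte[6]=E5: 3-byte lead, need 2 cont bytes. acc=0x5
Byte[7]=A2: continuation. acc=(acc<<6)|0x22=0x162
Byte[8]=B4: continuation. acc=(acc<<6)|0x34=0x58B4
Completed: cp=U+58B4 (starts at byte 6)
Byte[9]=E2: 3-byte lead, need 2 cont bytes. acc=0x2
Byte[10]=AC: continuation. acc=(acc<<6)|0x2C=0xAC
Byte[11]=B8: continuation. acc=(acc<<6)|0x38=0x2B38
Completed: cp=U+2B38 (starts at byte 9)
Byte[12]=F0: 4-byte lead, need 3 cont bytes. acc=0x0
Byte[13]=A0: continuation. acc=(acc<<6)|0x20=0x20
Byte[14]=93: continuation. acc=(acc<<6)|0x13=0x813
Byte[15]=BB: continuation. acc=(acc<<6)|0x3B=0x204FB
Completed: cp=U+204FB (starts at byte 12)
Byte[16]=F0: 4-byte lead, need 3 cont bytes. acc=0x0
Byte[17]=A2: continuation. acc=(acc<<6)|0x22=0x22
Byte[18]=8A: continuation. acc=(acc<<6)|0x0A=0x88A
Byte[19]=AF: continuation. acc=(acc<<6)|0x2F=0x222AF
Completed: cp=U+222AF (starts at byte 16)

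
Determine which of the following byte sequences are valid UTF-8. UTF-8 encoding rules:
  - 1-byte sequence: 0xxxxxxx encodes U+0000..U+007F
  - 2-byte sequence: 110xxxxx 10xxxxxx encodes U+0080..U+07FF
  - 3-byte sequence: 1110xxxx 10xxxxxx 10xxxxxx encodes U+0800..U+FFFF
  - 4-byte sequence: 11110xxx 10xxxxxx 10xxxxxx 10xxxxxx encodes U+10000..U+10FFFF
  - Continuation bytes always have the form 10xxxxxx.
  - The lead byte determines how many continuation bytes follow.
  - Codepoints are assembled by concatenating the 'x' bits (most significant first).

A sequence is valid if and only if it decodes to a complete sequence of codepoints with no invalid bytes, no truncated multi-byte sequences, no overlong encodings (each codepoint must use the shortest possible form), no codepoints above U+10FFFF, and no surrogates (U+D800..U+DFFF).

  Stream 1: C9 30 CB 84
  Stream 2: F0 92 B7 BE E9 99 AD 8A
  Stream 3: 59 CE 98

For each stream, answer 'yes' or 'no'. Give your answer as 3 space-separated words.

Answer: no no yes

Derivation:
Stream 1: error at byte offset 1. INVALID
Stream 2: error at byte offset 7. INVALID
Stream 3: decodes cleanly. VALID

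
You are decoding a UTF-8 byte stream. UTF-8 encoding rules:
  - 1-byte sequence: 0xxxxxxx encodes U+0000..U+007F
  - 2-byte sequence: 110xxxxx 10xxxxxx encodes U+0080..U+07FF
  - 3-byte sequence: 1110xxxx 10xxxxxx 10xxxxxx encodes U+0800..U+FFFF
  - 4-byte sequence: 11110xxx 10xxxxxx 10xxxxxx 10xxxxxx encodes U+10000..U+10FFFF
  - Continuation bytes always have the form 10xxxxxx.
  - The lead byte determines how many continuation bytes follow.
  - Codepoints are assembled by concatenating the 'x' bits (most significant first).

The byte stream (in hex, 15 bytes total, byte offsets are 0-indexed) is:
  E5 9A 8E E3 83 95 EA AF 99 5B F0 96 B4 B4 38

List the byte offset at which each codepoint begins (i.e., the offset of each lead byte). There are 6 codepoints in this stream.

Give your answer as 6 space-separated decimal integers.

Byte[0]=E5: 3-byte lead, need 2 cont bytes. acc=0x5
Byte[1]=9A: continuation. acc=(acc<<6)|0x1A=0x15A
Byte[2]=8E: continuation. acc=(acc<<6)|0x0E=0x568E
Completed: cp=U+568E (starts at byte 0)
Byte[3]=E3: 3-byte lead, need 2 cont bytes. acc=0x3
Byte[4]=83: continuation. acc=(acc<<6)|0x03=0xC3
Byte[5]=95: continuation. acc=(acc<<6)|0x15=0x30D5
Completed: cp=U+30D5 (starts at byte 3)
Byte[6]=EA: 3-byte lead, need 2 cont bytes. acc=0xA
Byte[7]=AF: continuation. acc=(acc<<6)|0x2F=0x2AF
Byte[8]=99: continuation. acc=(acc<<6)|0x19=0xABD9
Completed: cp=U+ABD9 (starts at byte 6)
Byte[9]=5B: 1-byte ASCII. cp=U+005B
Byte[10]=F0: 4-byte lead, need 3 cont bytes. acc=0x0
Byte[11]=96: continuation. acc=(acc<<6)|0x16=0x16
Byte[12]=B4: continuation. acc=(acc<<6)|0x34=0x5B4
Byte[13]=B4: continuation. acc=(acc<<6)|0x34=0x16D34
Completed: cp=U+16D34 (starts at byte 10)
Byte[14]=38: 1-byte ASCII. cp=U+0038

Answer: 0 3 6 9 10 14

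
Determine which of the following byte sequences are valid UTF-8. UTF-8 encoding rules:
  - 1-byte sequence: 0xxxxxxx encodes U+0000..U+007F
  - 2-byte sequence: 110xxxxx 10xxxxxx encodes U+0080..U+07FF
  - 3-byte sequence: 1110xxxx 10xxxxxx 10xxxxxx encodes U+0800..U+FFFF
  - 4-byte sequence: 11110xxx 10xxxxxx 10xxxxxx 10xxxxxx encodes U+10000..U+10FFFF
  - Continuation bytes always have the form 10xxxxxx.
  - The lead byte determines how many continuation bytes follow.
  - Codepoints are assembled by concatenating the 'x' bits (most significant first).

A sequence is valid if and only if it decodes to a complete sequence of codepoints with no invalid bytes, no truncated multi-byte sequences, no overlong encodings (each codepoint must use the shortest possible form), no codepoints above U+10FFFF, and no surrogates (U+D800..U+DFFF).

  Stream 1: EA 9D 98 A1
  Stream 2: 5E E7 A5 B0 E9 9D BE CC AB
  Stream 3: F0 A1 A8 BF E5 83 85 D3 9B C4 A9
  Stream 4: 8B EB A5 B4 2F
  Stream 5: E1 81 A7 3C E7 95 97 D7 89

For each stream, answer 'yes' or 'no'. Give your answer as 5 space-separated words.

Answer: no yes yes no yes

Derivation:
Stream 1: error at byte offset 3. INVALID
Stream 2: decodes cleanly. VALID
Stream 3: decodes cleanly. VALID
Stream 4: error at byte offset 0. INVALID
Stream 5: decodes cleanly. VALID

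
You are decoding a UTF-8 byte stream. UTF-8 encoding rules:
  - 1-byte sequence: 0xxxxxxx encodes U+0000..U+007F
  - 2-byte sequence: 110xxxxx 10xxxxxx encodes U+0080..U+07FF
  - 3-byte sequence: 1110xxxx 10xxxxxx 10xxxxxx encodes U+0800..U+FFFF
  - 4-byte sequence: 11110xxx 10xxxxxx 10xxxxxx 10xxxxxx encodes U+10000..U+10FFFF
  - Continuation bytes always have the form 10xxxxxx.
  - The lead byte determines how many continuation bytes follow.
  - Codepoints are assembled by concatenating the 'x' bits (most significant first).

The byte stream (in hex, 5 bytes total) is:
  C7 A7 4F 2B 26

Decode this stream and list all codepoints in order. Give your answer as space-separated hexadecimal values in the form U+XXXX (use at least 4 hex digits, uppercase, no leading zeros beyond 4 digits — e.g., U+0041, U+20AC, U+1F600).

Answer: U+01E7 U+004F U+002B U+0026

Derivation:
Byte[0]=C7: 2-byte lead, need 1 cont bytes. acc=0x7
Byte[1]=A7: continuation. acc=(acc<<6)|0x27=0x1E7
Completed: cp=U+01E7 (starts at byte 0)
Byte[2]=4F: 1-byte ASCII. cp=U+004F
Byte[3]=2B: 1-byte ASCII. cp=U+002B
Byte[4]=26: 1-byte ASCII. cp=U+0026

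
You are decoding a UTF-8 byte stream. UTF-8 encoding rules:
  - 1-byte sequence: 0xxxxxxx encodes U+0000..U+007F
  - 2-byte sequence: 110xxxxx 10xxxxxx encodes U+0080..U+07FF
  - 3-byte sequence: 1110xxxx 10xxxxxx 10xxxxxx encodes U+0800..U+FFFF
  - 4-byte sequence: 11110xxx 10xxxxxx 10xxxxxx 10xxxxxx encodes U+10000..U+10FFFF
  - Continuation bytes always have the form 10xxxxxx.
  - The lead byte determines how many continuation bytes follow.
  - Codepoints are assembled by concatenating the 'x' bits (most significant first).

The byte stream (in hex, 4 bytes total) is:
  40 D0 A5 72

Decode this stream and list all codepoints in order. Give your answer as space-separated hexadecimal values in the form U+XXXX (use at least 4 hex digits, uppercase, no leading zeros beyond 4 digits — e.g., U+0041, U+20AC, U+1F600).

Answer: U+0040 U+0425 U+0072

Derivation:
Byte[0]=40: 1-byte ASCII. cp=U+0040
Byte[1]=D0: 2-byte lead, need 1 cont bytes. acc=0x10
Byte[2]=A5: continuation. acc=(acc<<6)|0x25=0x425
Completed: cp=U+0425 (starts at byte 1)
Byte[3]=72: 1-byte ASCII. cp=U+0072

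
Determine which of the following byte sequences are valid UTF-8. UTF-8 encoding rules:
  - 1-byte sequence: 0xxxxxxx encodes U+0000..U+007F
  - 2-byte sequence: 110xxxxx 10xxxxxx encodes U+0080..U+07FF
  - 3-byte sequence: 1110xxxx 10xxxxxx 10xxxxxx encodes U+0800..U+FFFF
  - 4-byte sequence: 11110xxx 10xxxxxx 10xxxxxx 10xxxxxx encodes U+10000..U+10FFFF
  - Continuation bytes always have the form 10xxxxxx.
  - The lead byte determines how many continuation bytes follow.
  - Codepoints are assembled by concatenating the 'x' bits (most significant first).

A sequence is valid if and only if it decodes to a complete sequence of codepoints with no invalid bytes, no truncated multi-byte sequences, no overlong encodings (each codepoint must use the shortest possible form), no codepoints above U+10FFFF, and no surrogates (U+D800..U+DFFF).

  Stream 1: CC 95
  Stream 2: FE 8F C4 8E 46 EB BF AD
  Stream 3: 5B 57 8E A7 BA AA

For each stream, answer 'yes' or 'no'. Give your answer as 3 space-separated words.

Answer: yes no no

Derivation:
Stream 1: decodes cleanly. VALID
Stream 2: error at byte offset 0. INVALID
Stream 3: error at byte offset 2. INVALID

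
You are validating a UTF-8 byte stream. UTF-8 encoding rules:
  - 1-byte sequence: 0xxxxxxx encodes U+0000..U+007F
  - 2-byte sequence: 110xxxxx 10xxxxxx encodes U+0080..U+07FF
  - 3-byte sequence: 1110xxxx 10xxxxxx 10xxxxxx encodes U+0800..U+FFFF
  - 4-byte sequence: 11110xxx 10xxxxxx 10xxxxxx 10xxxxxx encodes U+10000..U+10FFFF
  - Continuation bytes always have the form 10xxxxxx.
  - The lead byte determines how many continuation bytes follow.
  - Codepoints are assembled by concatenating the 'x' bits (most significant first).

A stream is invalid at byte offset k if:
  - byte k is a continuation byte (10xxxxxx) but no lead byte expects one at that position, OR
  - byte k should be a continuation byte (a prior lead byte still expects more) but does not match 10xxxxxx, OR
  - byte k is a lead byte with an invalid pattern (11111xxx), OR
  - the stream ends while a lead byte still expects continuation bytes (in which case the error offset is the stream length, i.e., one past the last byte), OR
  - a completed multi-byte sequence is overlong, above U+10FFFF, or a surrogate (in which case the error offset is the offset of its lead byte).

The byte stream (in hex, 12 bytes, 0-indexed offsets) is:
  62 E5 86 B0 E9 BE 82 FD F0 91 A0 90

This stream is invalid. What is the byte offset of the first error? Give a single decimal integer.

Answer: 7

Derivation:
Byte[0]=62: 1-byte ASCII. cp=U+0062
Byte[1]=E5: 3-byte lead, need 2 cont bytes. acc=0x5
Byte[2]=86: continuation. acc=(acc<<6)|0x06=0x146
Byte[3]=B0: continuation. acc=(acc<<6)|0x30=0x51B0
Completed: cp=U+51B0 (starts at byte 1)
Byte[4]=E9: 3-byte lead, need 2 cont bytes. acc=0x9
Byte[5]=BE: continuation. acc=(acc<<6)|0x3E=0x27E
Byte[6]=82: continuation. acc=(acc<<6)|0x02=0x9F82
Completed: cp=U+9F82 (starts at byte 4)
Byte[7]=FD: INVALID lead byte (not 0xxx/110x/1110/11110)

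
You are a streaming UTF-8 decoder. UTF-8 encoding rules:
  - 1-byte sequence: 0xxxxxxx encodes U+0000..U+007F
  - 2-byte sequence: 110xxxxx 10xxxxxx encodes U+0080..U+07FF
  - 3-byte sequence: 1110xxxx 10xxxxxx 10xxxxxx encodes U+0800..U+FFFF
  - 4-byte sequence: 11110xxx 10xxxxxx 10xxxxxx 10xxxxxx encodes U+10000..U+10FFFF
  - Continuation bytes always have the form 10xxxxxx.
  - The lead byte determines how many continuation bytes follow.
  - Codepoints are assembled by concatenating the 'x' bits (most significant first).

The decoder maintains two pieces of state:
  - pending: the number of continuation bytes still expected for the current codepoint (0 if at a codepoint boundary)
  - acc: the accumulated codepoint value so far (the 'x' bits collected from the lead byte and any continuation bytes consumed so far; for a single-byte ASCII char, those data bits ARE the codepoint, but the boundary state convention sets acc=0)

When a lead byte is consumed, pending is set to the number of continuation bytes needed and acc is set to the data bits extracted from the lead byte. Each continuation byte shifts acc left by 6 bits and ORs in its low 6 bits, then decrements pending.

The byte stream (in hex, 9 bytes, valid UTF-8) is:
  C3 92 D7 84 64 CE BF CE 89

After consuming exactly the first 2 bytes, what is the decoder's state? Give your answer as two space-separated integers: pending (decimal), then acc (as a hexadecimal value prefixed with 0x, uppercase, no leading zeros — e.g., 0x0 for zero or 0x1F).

Answer: 0 0xD2

Derivation:
Byte[0]=C3: 2-byte lead. pending=1, acc=0x3
Byte[1]=92: continuation. acc=(acc<<6)|0x12=0xD2, pending=0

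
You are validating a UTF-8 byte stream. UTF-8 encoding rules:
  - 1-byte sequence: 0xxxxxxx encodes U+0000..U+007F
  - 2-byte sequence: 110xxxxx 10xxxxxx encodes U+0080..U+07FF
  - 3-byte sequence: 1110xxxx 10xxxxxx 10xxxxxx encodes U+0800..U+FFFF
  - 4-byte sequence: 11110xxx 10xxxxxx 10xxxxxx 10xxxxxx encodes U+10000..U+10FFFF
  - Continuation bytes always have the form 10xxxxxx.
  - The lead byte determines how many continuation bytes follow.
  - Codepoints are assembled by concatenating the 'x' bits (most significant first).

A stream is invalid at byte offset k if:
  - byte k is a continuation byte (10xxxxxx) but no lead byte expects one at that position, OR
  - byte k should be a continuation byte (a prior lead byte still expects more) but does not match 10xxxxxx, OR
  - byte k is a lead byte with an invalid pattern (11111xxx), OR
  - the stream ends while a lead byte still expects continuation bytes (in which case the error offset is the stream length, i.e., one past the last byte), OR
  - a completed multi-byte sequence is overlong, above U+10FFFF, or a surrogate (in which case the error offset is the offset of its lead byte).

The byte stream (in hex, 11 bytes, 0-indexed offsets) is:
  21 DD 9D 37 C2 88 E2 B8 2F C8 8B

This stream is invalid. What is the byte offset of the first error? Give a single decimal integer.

Byte[0]=21: 1-byte ASCII. cp=U+0021
Byte[1]=DD: 2-byte lead, need 1 cont bytes. acc=0x1D
Byte[2]=9D: continuation. acc=(acc<<6)|0x1D=0x75D
Completed: cp=U+075D (starts at byte 1)
Byte[3]=37: 1-byte ASCII. cp=U+0037
Byte[4]=C2: 2-byte lead, need 1 cont bytes. acc=0x2
Byte[5]=88: continuation. acc=(acc<<6)|0x08=0x88
Completed: cp=U+0088 (starts at byte 4)
Byte[6]=E2: 3-byte lead, need 2 cont bytes. acc=0x2
Byte[7]=B8: continuation. acc=(acc<<6)|0x38=0xB8
Byte[8]=2F: expected 10xxxxxx continuation. INVALID

Answer: 8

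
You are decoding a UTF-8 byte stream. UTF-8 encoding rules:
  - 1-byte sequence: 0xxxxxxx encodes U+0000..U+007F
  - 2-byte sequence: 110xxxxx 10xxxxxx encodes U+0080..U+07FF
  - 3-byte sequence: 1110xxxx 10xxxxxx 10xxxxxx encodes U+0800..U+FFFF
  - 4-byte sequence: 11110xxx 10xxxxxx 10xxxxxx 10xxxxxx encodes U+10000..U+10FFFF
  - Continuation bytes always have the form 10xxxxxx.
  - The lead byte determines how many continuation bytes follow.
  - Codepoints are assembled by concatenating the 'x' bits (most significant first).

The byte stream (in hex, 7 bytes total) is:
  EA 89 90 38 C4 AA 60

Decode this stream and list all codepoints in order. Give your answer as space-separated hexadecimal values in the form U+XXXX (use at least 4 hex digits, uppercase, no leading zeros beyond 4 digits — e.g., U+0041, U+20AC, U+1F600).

Answer: U+A250 U+0038 U+012A U+0060

Derivation:
Byte[0]=EA: 3-byte lead, need 2 cont bytes. acc=0xA
Byte[1]=89: continuation. acc=(acc<<6)|0x09=0x289
Byte[2]=90: continuation. acc=(acc<<6)|0x10=0xA250
Completed: cp=U+A250 (starts at byte 0)
Byte[3]=38: 1-byte ASCII. cp=U+0038
Byte[4]=C4: 2-byte lead, need 1 cont bytes. acc=0x4
Byte[5]=AA: continuation. acc=(acc<<6)|0x2A=0x12A
Completed: cp=U+012A (starts at byte 4)
Byte[6]=60: 1-byte ASCII. cp=U+0060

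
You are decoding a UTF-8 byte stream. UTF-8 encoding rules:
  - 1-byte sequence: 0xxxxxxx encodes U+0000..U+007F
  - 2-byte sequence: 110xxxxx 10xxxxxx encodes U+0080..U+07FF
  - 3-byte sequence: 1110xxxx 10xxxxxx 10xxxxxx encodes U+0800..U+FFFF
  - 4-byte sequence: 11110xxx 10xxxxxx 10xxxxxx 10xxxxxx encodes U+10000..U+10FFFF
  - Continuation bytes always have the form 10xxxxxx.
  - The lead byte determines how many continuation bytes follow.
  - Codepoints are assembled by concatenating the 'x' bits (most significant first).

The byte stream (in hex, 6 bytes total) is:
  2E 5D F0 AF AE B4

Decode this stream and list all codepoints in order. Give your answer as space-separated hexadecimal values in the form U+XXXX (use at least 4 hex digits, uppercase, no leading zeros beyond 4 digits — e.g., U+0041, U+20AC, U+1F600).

Answer: U+002E U+005D U+2FBB4

Derivation:
Byte[0]=2E: 1-byte ASCII. cp=U+002E
Byte[1]=5D: 1-byte ASCII. cp=U+005D
Byte[2]=F0: 4-byte lead, need 3 cont bytes. acc=0x0
Byte[3]=AF: continuation. acc=(acc<<6)|0x2F=0x2F
Byte[4]=AE: continuation. acc=(acc<<6)|0x2E=0xBEE
Byte[5]=B4: continuation. acc=(acc<<6)|0x34=0x2FBB4
Completed: cp=U+2FBB4 (starts at byte 2)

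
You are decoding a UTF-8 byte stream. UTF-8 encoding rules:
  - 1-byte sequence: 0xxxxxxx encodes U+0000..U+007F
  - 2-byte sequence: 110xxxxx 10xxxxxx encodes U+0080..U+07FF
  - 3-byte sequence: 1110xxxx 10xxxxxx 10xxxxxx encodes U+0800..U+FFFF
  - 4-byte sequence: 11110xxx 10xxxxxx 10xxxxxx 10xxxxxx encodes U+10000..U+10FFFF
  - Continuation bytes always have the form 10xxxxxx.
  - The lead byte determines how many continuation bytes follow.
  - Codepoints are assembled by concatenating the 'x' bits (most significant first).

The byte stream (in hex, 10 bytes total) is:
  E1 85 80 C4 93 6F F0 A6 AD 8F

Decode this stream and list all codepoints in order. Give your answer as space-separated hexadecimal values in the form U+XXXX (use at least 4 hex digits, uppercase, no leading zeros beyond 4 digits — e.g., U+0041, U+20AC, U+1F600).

Answer: U+1140 U+0113 U+006F U+26B4F

Derivation:
Byte[0]=E1: 3-byte lead, need 2 cont bytes. acc=0x1
Byte[1]=85: continuation. acc=(acc<<6)|0x05=0x45
Byte[2]=80: continuation. acc=(acc<<6)|0x00=0x1140
Completed: cp=U+1140 (starts at byte 0)
Byte[3]=C4: 2-byte lead, need 1 cont bytes. acc=0x4
Byte[4]=93: continuation. acc=(acc<<6)|0x13=0x113
Completed: cp=U+0113 (starts at byte 3)
Byte[5]=6F: 1-byte ASCII. cp=U+006F
Byte[6]=F0: 4-byte lead, need 3 cont bytes. acc=0x0
Byte[7]=A6: continuation. acc=(acc<<6)|0x26=0x26
Byte[8]=AD: continuation. acc=(acc<<6)|0x2D=0x9AD
Byte[9]=8F: continuation. acc=(acc<<6)|0x0F=0x26B4F
Completed: cp=U+26B4F (starts at byte 6)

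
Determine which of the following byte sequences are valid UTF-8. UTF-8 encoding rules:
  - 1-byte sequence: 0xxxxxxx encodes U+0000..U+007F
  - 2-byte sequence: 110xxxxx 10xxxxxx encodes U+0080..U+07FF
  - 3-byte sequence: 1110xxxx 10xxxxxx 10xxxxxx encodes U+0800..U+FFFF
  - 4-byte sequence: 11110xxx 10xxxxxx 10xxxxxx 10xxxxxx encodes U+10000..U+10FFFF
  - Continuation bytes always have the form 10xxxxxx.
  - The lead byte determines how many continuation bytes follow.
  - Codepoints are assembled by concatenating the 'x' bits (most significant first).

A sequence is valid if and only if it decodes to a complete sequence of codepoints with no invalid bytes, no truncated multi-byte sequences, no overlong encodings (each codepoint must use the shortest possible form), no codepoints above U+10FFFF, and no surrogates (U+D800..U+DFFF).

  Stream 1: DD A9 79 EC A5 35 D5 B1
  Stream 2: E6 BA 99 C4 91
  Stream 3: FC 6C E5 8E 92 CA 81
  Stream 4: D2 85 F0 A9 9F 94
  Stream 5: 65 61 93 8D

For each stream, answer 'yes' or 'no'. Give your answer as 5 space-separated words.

Stream 1: error at byte offset 5. INVALID
Stream 2: decodes cleanly. VALID
Stream 3: error at byte offset 0. INVALID
Stream 4: decodes cleanly. VALID
Stream 5: error at byte offset 2. INVALID

Answer: no yes no yes no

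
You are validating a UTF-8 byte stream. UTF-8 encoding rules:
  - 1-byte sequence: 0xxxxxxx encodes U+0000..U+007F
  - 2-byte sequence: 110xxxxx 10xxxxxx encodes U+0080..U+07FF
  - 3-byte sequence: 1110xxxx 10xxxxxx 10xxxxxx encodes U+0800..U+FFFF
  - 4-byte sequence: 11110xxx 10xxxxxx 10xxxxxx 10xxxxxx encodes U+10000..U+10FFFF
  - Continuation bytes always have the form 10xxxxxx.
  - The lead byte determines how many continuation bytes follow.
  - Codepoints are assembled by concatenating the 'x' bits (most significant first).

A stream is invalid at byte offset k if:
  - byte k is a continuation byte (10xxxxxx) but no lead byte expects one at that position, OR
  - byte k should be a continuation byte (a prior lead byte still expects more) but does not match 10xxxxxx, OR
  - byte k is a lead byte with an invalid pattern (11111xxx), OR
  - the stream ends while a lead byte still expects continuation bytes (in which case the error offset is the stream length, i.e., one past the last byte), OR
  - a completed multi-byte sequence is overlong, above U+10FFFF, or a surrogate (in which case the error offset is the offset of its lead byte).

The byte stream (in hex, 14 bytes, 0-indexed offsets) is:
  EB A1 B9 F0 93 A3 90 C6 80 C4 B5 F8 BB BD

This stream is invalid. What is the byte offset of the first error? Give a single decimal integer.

Byte[0]=EB: 3-byte lead, need 2 cont bytes. acc=0xB
Byte[1]=A1: continuation. acc=(acc<<6)|0x21=0x2E1
Byte[2]=B9: continuation. acc=(acc<<6)|0x39=0xB879
Completed: cp=U+B879 (starts at byte 0)
Byte[3]=F0: 4-byte lead, need 3 cont bytes. acc=0x0
Byte[4]=93: continuation. acc=(acc<<6)|0x13=0x13
Byte[5]=A3: continuation. acc=(acc<<6)|0x23=0x4E3
Byte[6]=90: continuation. acc=(acc<<6)|0x10=0x138D0
Completed: cp=U+138D0 (starts at byte 3)
Byte[7]=C6: 2-byte lead, need 1 cont bytes. acc=0x6
Byte[8]=80: continuation. acc=(acc<<6)|0x00=0x180
Completed: cp=U+0180 (starts at byte 7)
Byte[9]=C4: 2-byte lead, need 1 cont bytes. acc=0x4
Byte[10]=B5: continuation. acc=(acc<<6)|0x35=0x135
Completed: cp=U+0135 (starts at byte 9)
Byte[11]=F8: INVALID lead byte (not 0xxx/110x/1110/11110)

Answer: 11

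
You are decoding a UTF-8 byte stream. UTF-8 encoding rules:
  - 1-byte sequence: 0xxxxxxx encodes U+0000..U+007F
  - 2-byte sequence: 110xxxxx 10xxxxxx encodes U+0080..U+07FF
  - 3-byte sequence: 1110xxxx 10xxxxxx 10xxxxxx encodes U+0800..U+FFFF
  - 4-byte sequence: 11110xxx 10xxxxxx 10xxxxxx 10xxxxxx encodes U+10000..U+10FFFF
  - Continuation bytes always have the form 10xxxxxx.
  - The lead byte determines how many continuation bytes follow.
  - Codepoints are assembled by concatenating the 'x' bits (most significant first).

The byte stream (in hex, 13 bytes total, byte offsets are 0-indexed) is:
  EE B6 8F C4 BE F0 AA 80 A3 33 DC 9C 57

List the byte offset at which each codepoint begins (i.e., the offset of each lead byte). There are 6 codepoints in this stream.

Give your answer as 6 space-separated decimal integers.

Answer: 0 3 5 9 10 12

Derivation:
Byte[0]=EE: 3-byte lead, need 2 cont bytes. acc=0xE
Byte[1]=B6: continuation. acc=(acc<<6)|0x36=0x3B6
Byte[2]=8F: continuation. acc=(acc<<6)|0x0F=0xED8F
Completed: cp=U+ED8F (starts at byte 0)
Byte[3]=C4: 2-byte lead, need 1 cont bytes. acc=0x4
Byte[4]=BE: continuation. acc=(acc<<6)|0x3E=0x13E
Completed: cp=U+013E (starts at byte 3)
Byte[5]=F0: 4-byte lead, need 3 cont bytes. acc=0x0
Byte[6]=AA: continuation. acc=(acc<<6)|0x2A=0x2A
Byte[7]=80: continuation. acc=(acc<<6)|0x00=0xA80
Byte[8]=A3: continuation. acc=(acc<<6)|0x23=0x2A023
Completed: cp=U+2A023 (starts at byte 5)
Byte[9]=33: 1-byte ASCII. cp=U+0033
Byte[10]=DC: 2-byte lead, need 1 cont bytes. acc=0x1C
Byte[11]=9C: continuation. acc=(acc<<6)|0x1C=0x71C
Completed: cp=U+071C (starts at byte 10)
Byte[12]=57: 1-byte ASCII. cp=U+0057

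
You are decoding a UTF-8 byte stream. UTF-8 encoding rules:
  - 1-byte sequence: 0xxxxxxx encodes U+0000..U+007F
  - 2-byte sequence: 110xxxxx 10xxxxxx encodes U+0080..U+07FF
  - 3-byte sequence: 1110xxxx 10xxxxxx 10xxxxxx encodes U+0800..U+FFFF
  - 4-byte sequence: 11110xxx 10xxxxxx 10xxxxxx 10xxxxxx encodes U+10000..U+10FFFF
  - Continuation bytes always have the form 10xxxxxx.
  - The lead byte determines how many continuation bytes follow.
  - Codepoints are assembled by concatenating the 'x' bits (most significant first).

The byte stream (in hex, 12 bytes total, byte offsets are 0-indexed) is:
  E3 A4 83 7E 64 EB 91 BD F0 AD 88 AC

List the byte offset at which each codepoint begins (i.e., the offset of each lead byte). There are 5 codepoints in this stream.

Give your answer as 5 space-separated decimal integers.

Byte[0]=E3: 3-byte lead, need 2 cont bytes. acc=0x3
Byte[1]=A4: continuation. acc=(acc<<6)|0x24=0xE4
Byte[2]=83: continuation. acc=(acc<<6)|0x03=0x3903
Completed: cp=U+3903 (starts at byte 0)
Byte[3]=7E: 1-byte ASCII. cp=U+007E
Byte[4]=64: 1-byte ASCII. cp=U+0064
Byte[5]=EB: 3-byte lead, need 2 cont bytes. acc=0xB
Byte[6]=91: continuation. acc=(acc<<6)|0x11=0x2D1
Byte[7]=BD: continuation. acc=(acc<<6)|0x3D=0xB47D
Completed: cp=U+B47D (starts at byte 5)
Byte[8]=F0: 4-byte lead, need 3 cont bytes. acc=0x0
Byte[9]=AD: continuation. acc=(acc<<6)|0x2D=0x2D
Byte[10]=88: continuation. acc=(acc<<6)|0x08=0xB48
Byte[11]=AC: continuation. acc=(acc<<6)|0x2C=0x2D22C
Completed: cp=U+2D22C (starts at byte 8)

Answer: 0 3 4 5 8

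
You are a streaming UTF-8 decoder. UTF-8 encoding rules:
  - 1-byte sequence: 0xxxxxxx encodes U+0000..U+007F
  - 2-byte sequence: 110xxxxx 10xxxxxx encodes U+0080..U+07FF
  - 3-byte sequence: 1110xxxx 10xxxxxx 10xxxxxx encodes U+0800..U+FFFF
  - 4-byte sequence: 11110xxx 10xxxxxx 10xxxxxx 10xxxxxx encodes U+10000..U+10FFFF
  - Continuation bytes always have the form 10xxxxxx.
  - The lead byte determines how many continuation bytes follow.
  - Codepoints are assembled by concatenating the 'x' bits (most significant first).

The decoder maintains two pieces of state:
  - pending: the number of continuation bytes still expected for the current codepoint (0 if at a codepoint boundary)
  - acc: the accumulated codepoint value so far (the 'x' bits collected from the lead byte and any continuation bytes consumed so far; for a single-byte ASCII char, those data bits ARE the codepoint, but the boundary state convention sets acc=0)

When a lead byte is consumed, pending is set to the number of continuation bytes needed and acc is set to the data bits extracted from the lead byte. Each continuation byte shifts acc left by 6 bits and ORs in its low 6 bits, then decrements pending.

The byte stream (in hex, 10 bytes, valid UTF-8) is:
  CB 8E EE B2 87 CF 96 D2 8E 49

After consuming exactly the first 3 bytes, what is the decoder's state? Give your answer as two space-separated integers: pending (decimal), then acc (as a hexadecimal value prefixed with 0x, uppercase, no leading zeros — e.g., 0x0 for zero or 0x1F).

Byte[0]=CB: 2-byte lead. pending=1, acc=0xB
Byte[1]=8E: continuation. acc=(acc<<6)|0x0E=0x2CE, pending=0
Byte[2]=EE: 3-byte lead. pending=2, acc=0xE

Answer: 2 0xE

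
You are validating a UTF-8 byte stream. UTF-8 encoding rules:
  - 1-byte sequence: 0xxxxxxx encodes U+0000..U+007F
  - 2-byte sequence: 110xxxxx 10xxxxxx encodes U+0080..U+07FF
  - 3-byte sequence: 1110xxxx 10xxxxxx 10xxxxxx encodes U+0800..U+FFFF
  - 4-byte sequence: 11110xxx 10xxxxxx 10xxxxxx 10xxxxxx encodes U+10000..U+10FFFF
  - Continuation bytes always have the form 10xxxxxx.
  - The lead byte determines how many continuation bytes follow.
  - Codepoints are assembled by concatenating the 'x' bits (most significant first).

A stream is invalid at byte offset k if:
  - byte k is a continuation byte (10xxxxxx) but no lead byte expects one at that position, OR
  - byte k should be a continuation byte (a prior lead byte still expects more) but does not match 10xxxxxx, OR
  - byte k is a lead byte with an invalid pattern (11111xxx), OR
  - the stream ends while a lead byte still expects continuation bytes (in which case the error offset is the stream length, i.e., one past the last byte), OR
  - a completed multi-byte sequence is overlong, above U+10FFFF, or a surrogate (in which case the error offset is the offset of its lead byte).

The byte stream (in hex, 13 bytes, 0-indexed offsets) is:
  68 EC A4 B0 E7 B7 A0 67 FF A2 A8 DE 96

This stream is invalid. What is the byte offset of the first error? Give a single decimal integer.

Answer: 8

Derivation:
Byte[0]=68: 1-byte ASCII. cp=U+0068
Byte[1]=EC: 3-byte lead, need 2 cont bytes. acc=0xC
Byte[2]=A4: continuation. acc=(acc<<6)|0x24=0x324
Byte[3]=B0: continuation. acc=(acc<<6)|0x30=0xC930
Completed: cp=U+C930 (starts at byte 1)
Byte[4]=E7: 3-byte lead, need 2 cont bytes. acc=0x7
Byte[5]=B7: continuation. acc=(acc<<6)|0x37=0x1F7
Byte[6]=A0: continuation. acc=(acc<<6)|0x20=0x7DE0
Completed: cp=U+7DE0 (starts at byte 4)
Byte[7]=67: 1-byte ASCII. cp=U+0067
Byte[8]=FF: INVALID lead byte (not 0xxx/110x/1110/11110)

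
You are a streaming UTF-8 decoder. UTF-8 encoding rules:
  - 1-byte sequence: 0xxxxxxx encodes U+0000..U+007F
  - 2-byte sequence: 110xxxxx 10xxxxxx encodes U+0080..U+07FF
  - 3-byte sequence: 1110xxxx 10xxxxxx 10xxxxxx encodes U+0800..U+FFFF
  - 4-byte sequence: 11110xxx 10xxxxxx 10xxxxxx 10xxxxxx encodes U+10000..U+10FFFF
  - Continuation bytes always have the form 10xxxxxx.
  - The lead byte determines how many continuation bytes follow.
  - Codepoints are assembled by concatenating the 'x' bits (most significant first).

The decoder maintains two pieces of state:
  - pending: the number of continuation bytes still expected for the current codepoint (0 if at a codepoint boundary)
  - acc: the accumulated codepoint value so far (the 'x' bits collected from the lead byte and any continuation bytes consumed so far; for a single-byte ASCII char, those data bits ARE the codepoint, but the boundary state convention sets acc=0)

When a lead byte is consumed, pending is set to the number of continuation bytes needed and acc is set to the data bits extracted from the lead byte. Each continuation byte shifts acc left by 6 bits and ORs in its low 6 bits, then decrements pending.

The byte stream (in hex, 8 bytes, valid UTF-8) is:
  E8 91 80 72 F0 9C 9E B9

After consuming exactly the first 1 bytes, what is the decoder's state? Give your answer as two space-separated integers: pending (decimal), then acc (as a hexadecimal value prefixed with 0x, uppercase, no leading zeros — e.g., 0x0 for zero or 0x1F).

Answer: 2 0x8

Derivation:
Byte[0]=E8: 3-byte lead. pending=2, acc=0x8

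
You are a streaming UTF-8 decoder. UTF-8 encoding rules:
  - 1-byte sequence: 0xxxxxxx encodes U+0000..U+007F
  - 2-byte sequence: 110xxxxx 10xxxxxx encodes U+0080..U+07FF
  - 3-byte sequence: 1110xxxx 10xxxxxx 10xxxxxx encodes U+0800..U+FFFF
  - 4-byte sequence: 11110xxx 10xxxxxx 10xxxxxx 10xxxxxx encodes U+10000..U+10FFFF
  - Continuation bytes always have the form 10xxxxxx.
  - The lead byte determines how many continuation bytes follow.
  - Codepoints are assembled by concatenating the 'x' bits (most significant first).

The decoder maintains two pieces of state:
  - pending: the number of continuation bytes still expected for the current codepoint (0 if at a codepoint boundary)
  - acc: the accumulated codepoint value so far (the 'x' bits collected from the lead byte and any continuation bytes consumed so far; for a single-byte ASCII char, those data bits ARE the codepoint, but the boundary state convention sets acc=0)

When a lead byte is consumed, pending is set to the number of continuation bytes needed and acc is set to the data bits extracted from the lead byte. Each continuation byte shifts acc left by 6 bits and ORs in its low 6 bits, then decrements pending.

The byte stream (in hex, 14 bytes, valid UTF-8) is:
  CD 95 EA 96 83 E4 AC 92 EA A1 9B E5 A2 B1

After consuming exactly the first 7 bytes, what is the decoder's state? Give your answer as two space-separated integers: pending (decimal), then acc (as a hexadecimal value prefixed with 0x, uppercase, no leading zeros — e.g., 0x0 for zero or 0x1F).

Answer: 1 0x12C

Derivation:
Byte[0]=CD: 2-byte lead. pending=1, acc=0xD
Byte[1]=95: continuation. acc=(acc<<6)|0x15=0x355, pending=0
Byte[2]=EA: 3-byte lead. pending=2, acc=0xA
Byte[3]=96: continuation. acc=(acc<<6)|0x16=0x296, pending=1
Byte[4]=83: continuation. acc=(acc<<6)|0x03=0xA583, pending=0
Byte[5]=E4: 3-byte lead. pending=2, acc=0x4
Byte[6]=AC: continuation. acc=(acc<<6)|0x2C=0x12C, pending=1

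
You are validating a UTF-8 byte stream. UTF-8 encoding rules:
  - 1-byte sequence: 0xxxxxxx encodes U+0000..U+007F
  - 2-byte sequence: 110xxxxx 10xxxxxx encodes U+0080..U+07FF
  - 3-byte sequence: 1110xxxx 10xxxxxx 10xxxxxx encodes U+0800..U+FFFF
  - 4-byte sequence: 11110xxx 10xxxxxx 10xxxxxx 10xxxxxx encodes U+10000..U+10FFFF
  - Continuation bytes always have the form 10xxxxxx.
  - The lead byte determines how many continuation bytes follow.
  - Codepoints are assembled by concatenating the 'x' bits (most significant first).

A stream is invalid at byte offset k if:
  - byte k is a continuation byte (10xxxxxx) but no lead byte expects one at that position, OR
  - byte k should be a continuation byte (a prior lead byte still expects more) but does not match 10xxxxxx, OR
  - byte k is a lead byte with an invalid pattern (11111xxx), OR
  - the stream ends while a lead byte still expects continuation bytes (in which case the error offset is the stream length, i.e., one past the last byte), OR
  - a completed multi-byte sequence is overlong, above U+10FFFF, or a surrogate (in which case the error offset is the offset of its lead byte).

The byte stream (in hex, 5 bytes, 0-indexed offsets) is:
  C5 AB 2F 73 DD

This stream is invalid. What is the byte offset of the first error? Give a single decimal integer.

Answer: 5

Derivation:
Byte[0]=C5: 2-byte lead, need 1 cont bytes. acc=0x5
Byte[1]=AB: continuation. acc=(acc<<6)|0x2B=0x16B
Completed: cp=U+016B (starts at byte 0)
Byte[2]=2F: 1-byte ASCII. cp=U+002F
Byte[3]=73: 1-byte ASCII. cp=U+0073
Byte[4]=DD: 2-byte lead, need 1 cont bytes. acc=0x1D
Byte[5]: stream ended, expected continuation. INVALID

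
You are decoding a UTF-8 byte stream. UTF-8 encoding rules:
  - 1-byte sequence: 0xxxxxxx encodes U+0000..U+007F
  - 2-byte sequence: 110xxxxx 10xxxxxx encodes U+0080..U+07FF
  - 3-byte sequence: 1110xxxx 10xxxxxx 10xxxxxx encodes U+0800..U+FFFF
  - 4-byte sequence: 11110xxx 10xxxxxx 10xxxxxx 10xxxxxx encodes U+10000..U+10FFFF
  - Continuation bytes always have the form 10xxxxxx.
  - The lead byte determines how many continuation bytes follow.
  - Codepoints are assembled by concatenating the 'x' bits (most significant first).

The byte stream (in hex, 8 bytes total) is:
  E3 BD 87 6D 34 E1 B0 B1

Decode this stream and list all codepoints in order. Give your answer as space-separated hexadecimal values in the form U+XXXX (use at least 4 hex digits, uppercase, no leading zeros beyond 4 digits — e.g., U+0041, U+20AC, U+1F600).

Byte[0]=E3: 3-byte lead, need 2 cont bytes. acc=0x3
Byte[1]=BD: continuation. acc=(acc<<6)|0x3D=0xFD
Byte[2]=87: continuation. acc=(acc<<6)|0x07=0x3F47
Completed: cp=U+3F47 (starts at byte 0)
Byte[3]=6D: 1-byte ASCII. cp=U+006D
Byte[4]=34: 1-byte ASCII. cp=U+0034
Byte[5]=E1: 3-byte lead, need 2 cont bytes. acc=0x1
Byte[6]=B0: continuation. acc=(acc<<6)|0x30=0x70
Byte[7]=B1: continuation. acc=(acc<<6)|0x31=0x1C31
Completed: cp=U+1C31 (starts at byte 5)

Answer: U+3F47 U+006D U+0034 U+1C31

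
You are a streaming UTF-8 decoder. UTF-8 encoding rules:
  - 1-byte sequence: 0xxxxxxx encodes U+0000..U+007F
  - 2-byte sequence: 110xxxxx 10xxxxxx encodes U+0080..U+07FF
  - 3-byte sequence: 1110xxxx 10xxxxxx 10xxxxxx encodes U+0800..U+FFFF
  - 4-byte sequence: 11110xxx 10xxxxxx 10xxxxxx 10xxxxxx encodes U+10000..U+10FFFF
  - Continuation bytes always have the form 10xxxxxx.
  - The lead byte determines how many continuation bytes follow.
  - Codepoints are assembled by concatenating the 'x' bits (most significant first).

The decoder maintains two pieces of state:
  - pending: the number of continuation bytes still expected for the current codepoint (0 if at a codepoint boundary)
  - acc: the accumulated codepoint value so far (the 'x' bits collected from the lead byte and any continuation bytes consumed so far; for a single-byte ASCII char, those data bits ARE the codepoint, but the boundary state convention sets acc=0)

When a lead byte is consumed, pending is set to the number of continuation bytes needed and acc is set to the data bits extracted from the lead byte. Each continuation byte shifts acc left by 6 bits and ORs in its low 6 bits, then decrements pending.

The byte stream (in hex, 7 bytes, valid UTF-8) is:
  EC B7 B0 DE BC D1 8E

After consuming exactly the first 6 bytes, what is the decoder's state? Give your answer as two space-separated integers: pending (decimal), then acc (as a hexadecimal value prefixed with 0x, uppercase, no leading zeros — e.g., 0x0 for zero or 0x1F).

Byte[0]=EC: 3-byte lead. pending=2, acc=0xC
Byte[1]=B7: continuation. acc=(acc<<6)|0x37=0x337, pending=1
Byte[2]=B0: continuation. acc=(acc<<6)|0x30=0xCDF0, pending=0
Byte[3]=DE: 2-byte lead. pending=1, acc=0x1E
Byte[4]=BC: continuation. acc=(acc<<6)|0x3C=0x7BC, pending=0
Byte[5]=D1: 2-byte lead. pending=1, acc=0x11

Answer: 1 0x11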